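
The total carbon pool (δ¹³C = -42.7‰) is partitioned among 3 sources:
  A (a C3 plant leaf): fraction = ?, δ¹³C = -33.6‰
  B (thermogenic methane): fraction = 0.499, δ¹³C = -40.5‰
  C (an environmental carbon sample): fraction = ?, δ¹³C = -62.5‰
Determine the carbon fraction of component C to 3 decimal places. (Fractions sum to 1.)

Let f_C and f_A be the unknown fractions; fractions sum to 1 so f_C + f_A = 0.501.
Mass balance: Σ fᵢ·δᵢ = δ_bulk ⇒ f_C·(-62.5) + f_A·(-33.6) = -42.7 − (-20.209) = -22.491
Substitute f_A = 0.501 − f_C:
f_C·(-62.5 − -33.6) = -22.491 − 0.501×(-33.6) = -5.657
f_C = -5.657 / -28.9 = 0.1957

0.196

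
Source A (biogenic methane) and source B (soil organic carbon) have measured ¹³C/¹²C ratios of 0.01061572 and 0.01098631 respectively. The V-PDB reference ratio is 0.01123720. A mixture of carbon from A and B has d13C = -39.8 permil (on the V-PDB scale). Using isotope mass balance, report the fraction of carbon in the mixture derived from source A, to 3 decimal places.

δ_A = (0.01061572/0.01123720 − 1)×1000 = (0.944694 − 1)×1000 = -55.306 permil
δ_B = (0.01098631/0.01123720 − 1)×1000 = (0.977673 − 1)×1000 = -22.327 permil
f_A = (δ_mix − δ_B)/(δ_A − δ_B) = (-39.8 − (-22.327))/(-55.306 − (-22.327))
f_A = -17.473 / -32.979 = 0.5298

0.530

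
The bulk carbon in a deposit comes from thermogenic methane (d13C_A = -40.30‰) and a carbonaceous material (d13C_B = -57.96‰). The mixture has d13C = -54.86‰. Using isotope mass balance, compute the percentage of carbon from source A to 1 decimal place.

17.6%

δ_mix = f_A·δ_A + (1 − f_A)·δ_B  ⇒  f_A = (δ_mix − δ_B)/(δ_A − δ_B)
f_A = (-54.86 − (-57.96)) / (-40.30 − (-57.96))
f_A = 3.10 / 17.66 = 0.1755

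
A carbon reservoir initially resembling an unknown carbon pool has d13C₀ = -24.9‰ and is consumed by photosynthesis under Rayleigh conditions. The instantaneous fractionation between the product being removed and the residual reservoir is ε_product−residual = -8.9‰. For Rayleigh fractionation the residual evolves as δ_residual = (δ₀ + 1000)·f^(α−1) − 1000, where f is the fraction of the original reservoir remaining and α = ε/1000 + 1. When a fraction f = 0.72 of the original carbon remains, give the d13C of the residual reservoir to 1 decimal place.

-22.0‰

Rayleigh residual: δ_res = (δ₀ + 1000)·f^(α−1) − 1000
α = ε/1000 + 1 = 0.99110, so α − 1 = -0.00890
f^(α−1) = 0.72^(-0.00890) = 1.002928
δ_res = (-24.9 + 1000) × 1.002928 − 1000 = 977.955 − 1000 = -22.04‰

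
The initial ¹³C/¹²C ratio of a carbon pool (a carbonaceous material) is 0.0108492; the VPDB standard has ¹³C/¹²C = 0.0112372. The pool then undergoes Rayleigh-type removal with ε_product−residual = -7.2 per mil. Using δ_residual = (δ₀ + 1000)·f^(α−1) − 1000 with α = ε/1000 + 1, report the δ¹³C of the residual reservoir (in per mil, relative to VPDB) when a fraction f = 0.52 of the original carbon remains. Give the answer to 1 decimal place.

-30.0 per mil

δ₀ = (0.0108492/0.0112372 − 1)×1000 = (0.965472 − 1)×1000 = -34.528 per mil
α − 1 = ε/1000 = -0.0072
f^(α−1) = 0.52^(-0.0072) = 1.004719
δ_res = (-34.528 + 1000) × 1.004719 − 1000 = 970.028 − 1000 = -29.97 per mil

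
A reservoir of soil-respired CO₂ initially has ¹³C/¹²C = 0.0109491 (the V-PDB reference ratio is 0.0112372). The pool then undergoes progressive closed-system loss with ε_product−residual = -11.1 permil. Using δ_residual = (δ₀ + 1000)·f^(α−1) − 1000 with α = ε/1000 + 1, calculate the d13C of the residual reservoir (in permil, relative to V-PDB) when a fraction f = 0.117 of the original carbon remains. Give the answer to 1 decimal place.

-2.2 permil

δ₀ = (0.0109491/0.0112372 − 1)×1000 = (0.974362 − 1)×1000 = -25.638 permil
α − 1 = ε/1000 = -0.0111
f^(α−1) = 0.117^(-0.0111) = 1.024102
δ_res = (-25.638 + 1000) × 1.024102 − 1000 = 997.846 − 1000 = -2.15 permil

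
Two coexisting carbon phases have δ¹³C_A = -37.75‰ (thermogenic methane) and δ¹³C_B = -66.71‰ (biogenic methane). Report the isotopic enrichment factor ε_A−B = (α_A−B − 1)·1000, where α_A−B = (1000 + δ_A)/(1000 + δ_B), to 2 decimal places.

31.03‰

α_A−B = (1000 + -37.75) / (1000 + -66.71) = 962.25 / 933.29 = 1.031030
ε_A−B = (1.031030 − 1) × 1000 = 31.030‰
(The approximation ε ≈ δ_A − δ_B would give 28.96‰.)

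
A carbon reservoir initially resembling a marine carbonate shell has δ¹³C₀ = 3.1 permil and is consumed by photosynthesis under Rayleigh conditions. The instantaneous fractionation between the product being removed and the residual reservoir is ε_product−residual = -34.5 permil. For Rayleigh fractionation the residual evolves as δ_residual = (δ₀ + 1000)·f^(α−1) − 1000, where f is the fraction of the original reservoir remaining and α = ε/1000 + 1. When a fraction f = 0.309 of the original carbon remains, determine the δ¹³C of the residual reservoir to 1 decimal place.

44.6 permil

Rayleigh residual: δ_res = (δ₀ + 1000)·f^(α−1) − 1000
α = ε/1000 + 1 = 0.96550, so α − 1 = -0.03450
f^(α−1) = 0.309^(-0.03450) = 1.041349
δ_res = (3.1 + 1000) × 1.041349 − 1000 = 1044.577 − 1000 = 44.58 permil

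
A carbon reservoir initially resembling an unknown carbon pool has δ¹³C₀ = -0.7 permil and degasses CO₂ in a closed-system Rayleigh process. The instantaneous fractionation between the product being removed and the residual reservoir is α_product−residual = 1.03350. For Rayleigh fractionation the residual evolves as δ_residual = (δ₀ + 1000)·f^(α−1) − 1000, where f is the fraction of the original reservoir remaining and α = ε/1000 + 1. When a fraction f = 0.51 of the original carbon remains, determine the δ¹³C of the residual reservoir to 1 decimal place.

Rayleigh residual: δ_res = (δ₀ + 1000)·f^(α−1) − 1000
α − 1 = 0.03350
f^(α−1) = 0.51^(0.03350) = 0.977695
δ_res = (-0.7 + 1000) × 0.977695 − 1000 = 977.011 − 1000 = -22.99 permil

-23.0 permil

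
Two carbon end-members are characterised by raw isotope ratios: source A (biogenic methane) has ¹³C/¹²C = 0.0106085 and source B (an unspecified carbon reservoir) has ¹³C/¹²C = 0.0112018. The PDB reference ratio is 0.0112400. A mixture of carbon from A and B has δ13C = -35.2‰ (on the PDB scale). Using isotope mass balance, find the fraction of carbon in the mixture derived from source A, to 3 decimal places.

0.602

δ_A = (0.0106085/0.0112400 − 1)×1000 = (0.943817 − 1)×1000 = -56.183‰
δ_B = (0.0112018/0.0112400 − 1)×1000 = (0.996601 − 1)×1000 = -3.399‰
f_A = (δ_mix − δ_B)/(δ_A − δ_B) = (-35.2 − (-3.399))/(-56.183 − (-3.399))
f_A = -31.801 / -52.785 = 0.6025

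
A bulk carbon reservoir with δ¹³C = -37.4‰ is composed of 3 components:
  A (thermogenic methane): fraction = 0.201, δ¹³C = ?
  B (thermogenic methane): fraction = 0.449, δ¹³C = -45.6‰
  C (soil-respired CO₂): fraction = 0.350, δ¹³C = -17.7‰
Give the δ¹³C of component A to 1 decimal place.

-53.4‰

Isotope mass balance: δ_bulk = Σ fᵢ·δᵢ.
-37.4 = 0.201×δ_A + 0.449×(-45.6) + 0.350×(-17.7)
0.201·δ_A = -37.4 − (-26.669) = -10.731
δ_A = -10.731 / 0.201 = -53.39‰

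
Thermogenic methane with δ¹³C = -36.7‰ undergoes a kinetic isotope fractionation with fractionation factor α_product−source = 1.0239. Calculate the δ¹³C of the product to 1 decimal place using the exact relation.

δ_product = (δ_source + 1000)·α − 1000
δ_product = (-36.7 + 1000) × 1.0239 − 1000
δ_product = 986.323 − 1000 = -13.68‰

-13.7‰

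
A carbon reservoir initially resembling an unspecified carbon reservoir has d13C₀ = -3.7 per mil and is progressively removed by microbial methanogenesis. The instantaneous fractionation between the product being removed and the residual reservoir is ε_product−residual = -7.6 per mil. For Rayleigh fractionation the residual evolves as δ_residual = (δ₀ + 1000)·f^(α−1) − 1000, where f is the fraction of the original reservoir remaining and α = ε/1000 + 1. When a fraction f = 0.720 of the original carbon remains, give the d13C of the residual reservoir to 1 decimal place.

-1.2 per mil

Rayleigh residual: δ_res = (δ₀ + 1000)·f^(α−1) − 1000
α = ε/1000 + 1 = 0.99240, so α − 1 = -0.00760
f^(α−1) = 0.720^(-0.00760) = 1.002500
δ_res = (-3.7 + 1000) × 1.002500 − 1000 = 998.791 − 1000 = -1.21 per mil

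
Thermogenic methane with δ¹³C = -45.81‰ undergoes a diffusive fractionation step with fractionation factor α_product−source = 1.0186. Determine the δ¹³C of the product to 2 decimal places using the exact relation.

δ_product = (δ_source + 1000)·α − 1000
δ_product = (-45.81 + 1000) × 1.0186 − 1000
δ_product = 971.938 − 1000 = -28.062‰

-28.06‰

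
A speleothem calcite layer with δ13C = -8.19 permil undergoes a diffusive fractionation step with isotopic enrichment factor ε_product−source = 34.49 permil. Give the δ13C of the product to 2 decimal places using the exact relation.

26.02 permil

Exactly, δ_product = (δ_source + 1000)·(ε/1000 + 1) − 1000.
δ_product = (-8.19 + 1000) × (34.49/1000 + 1) − 1000
δ_product = 26.018 permil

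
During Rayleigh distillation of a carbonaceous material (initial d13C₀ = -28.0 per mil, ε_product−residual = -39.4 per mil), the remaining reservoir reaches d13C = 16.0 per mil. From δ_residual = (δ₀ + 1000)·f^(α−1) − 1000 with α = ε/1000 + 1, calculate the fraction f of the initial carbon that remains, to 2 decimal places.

0.33

α − 1 = ε/1000 = -0.0394
(δ_res + 1000)/(δ₀ + 1000) = (16.0 + 1000)/(-28.0 + 1000) = 1016.0/972.0 = 1.045267
f = 1.045267^(1/-0.0394) = exp(ln(1.045267)/-0.0394) = exp(0.04427/-0.0394)
f = exp(-1.1237) = 0.3251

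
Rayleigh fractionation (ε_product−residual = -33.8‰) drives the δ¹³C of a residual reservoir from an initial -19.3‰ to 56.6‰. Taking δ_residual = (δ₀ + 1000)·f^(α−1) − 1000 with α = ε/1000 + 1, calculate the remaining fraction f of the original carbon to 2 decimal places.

α − 1 = ε/1000 = -0.0338
(δ_res + 1000)/(δ₀ + 1000) = (56.6 + 1000)/(-19.3 + 1000) = 1056.6/980.7 = 1.077394
f = 1.077394^(1/-0.0338) = exp(ln(1.077394)/-0.0338) = exp(0.07454/-0.0338)
f = exp(-2.2055) = 0.1102

0.11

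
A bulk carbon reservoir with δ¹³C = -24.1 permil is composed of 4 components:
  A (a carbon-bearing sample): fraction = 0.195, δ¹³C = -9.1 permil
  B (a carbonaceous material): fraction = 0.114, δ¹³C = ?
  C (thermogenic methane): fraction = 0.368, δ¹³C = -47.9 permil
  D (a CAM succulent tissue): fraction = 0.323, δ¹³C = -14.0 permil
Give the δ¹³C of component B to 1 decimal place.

Isotope mass balance: δ_bulk = Σ fᵢ·δᵢ.
-24.1 = 0.195×(-9.1) + 0.114×δ_B + 0.368×(-47.9) + 0.323×(-14.0)
0.114·δ_B = -24.1 − (-23.924) = -0.176
δ_B = -0.176 / 0.114 = -1.55 permil

-1.5 permil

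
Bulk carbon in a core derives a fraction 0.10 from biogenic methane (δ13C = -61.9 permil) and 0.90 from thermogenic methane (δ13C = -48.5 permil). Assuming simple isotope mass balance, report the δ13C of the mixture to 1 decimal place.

δ_mix = f_A·δ_A + f_B·δ_B
δ_mix = 0.10 × (-61.9) + 0.90 × (-48.5)
δ_mix = -6.19 + -43.65 = -49.84 permil

-49.8 permil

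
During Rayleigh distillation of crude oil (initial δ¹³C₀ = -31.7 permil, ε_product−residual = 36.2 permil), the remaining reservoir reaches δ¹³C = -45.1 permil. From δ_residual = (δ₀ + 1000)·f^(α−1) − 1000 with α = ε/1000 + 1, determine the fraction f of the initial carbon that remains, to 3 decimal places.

α − 1 = ε/1000 = 0.0362
(δ_res + 1000)/(δ₀ + 1000) = (-45.1 + 1000)/(-31.7 + 1000) = 954.9/968.3 = 0.986161
f = 0.986161^(1/0.0362) = exp(ln(0.986161)/0.0362) = exp(-0.01394/0.0362)
f = exp(-0.3850) = 0.6805

0.680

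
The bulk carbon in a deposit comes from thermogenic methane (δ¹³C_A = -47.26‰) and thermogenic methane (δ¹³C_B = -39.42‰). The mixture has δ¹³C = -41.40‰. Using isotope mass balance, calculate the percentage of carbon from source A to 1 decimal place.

25.3%

δ_mix = f_A·δ_A + (1 − f_A)·δ_B  ⇒  f_A = (δ_mix − δ_B)/(δ_A − δ_B)
f_A = (-41.40 − (-39.42)) / (-47.26 − (-39.42))
f_A = -1.98 / -7.84 = 0.2526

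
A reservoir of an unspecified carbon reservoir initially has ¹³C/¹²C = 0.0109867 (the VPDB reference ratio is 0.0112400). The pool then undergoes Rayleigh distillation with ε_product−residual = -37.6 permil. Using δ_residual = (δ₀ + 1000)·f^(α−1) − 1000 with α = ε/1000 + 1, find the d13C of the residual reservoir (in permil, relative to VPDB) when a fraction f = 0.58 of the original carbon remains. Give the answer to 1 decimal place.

-2.3 permil

δ₀ = (0.0109867/0.0112400 − 1)×1000 = (0.977464 − 1)×1000 = -22.536 permil
α − 1 = ε/1000 = -0.0376
f^(α−1) = 0.58^(-0.0376) = 1.020693
δ_res = (-22.536 + 1000) × 1.020693 − 1000 = 997.691 − 1000 = -2.31 permil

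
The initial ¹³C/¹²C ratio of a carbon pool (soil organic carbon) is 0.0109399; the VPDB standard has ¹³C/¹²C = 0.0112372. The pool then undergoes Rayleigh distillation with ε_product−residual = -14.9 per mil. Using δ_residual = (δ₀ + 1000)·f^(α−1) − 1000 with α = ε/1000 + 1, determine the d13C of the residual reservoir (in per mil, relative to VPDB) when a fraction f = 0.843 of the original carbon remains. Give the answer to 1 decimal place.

δ₀ = (0.0109399/0.0112372 − 1)×1000 = (0.973543 − 1)×1000 = -26.457 per mil
α − 1 = ε/1000 = -0.0149
f^(α−1) = 0.843^(-0.0149) = 1.002548
δ_res = (-26.457 + 1000) × 1.002548 − 1000 = 976.024 − 1000 = -23.98 per mil

-24.0 per mil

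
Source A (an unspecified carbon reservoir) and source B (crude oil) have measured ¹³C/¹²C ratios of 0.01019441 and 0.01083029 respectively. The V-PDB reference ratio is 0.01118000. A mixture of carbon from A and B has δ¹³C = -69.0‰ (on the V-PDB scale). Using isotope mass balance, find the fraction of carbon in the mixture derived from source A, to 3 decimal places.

δ_A = (0.01019441/0.01118000 − 1)×1000 = (0.911843 − 1)×1000 = -88.157‰
δ_B = (0.01083029/0.01118000 − 1)×1000 = (0.968720 − 1)×1000 = -31.280‰
f_A = (δ_mix − δ_B)/(δ_A − δ_B) = (-69.0 − (-31.280))/(-88.157 − (-31.280))
f_A = -37.720 / -56.877 = 0.6632

0.663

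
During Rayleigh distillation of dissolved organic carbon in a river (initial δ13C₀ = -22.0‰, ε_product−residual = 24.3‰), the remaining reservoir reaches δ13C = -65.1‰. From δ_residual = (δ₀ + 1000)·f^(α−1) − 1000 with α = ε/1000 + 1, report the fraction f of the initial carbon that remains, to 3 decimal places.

0.156

α − 1 = ε/1000 = 0.0243
(δ_res + 1000)/(δ₀ + 1000) = (-65.1 + 1000)/(-22.0 + 1000) = 934.9/978.0 = 0.955930
f = 0.955930^(1/0.0243) = exp(ln(0.955930)/0.0243) = exp(-0.04507/0.0243)
f = exp(-1.8547) = 0.1565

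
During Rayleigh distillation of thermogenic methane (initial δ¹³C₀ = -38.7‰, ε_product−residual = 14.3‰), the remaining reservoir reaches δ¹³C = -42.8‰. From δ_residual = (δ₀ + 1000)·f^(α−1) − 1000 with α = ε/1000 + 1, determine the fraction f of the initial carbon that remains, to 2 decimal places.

0.74

α − 1 = ε/1000 = 0.0143
(δ_res + 1000)/(δ₀ + 1000) = (-42.8 + 1000)/(-38.7 + 1000) = 957.2/961.3 = 0.995735
f = 0.995735^(1/0.0143) = exp(ln(0.995735)/0.0143) = exp(-0.00427/0.0143)
f = exp(-0.2989) = 0.7416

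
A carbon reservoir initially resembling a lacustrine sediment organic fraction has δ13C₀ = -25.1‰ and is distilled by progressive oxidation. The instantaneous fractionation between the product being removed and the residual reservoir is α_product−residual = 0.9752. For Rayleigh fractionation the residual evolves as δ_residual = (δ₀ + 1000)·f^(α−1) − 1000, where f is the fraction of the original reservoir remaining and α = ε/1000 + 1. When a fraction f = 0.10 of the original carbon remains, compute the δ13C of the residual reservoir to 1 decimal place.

Rayleigh residual: δ_res = (δ₀ + 1000)·f^(α−1) − 1000
α − 1 = -0.02480
f^(α−1) = 0.10^(-0.02480) = 1.058766
δ_res = (-25.1 + 1000) × 1.058766 − 1000 = 1032.191 − 1000 = 32.19‰

32.2‰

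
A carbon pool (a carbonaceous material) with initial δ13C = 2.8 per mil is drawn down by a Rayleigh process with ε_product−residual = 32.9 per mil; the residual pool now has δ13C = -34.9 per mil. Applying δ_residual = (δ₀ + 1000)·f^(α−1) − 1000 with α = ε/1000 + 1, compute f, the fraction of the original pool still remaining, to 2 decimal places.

0.31

α − 1 = ε/1000 = 0.0329
(δ_res + 1000)/(δ₀ + 1000) = (-34.9 + 1000)/(2.8 + 1000) = 965.1/1002.8 = 0.962405
f = 0.962405^(1/0.0329) = exp(ln(0.962405)/0.0329) = exp(-0.03832/0.0329)
f = exp(-1.1647) = 0.3120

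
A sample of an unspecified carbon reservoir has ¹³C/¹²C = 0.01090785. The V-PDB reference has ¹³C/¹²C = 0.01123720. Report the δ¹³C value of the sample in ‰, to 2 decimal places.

-29.31‰

δ¹³C = (R_sample / R_standard − 1) × 1000
R_sample / R_standard = 0.01090785 / 0.01123720 = 0.970691
δ¹³C = (0.970691 − 1) × 1000 = -29.309‰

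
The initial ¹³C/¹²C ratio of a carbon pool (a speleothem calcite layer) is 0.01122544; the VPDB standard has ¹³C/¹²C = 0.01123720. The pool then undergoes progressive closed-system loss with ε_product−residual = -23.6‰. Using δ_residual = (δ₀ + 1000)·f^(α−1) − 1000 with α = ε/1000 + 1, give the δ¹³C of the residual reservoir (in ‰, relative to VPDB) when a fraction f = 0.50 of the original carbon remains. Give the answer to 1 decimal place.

δ₀ = (0.01122544/0.01123720 − 1)×1000 = (0.998953 − 1)×1000 = -1.047‰
α − 1 = ε/1000 = -0.0236
f^(α−1) = 0.50^(-0.0236) = 1.016493
δ_res = (-1.047 + 1000) × 1.016493 − 1000 = 1015.429 − 1000 = 15.43‰

15.4‰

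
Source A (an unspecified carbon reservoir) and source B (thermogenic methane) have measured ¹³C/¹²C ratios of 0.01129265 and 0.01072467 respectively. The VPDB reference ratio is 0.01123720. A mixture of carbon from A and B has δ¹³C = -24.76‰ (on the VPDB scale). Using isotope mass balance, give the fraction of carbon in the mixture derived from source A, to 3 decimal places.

δ_A = (0.01129265/0.01123720 − 1)×1000 = (1.004935 − 1)×1000 = 4.935‰
δ_B = (0.01072467/0.01123720 − 1)×1000 = (0.954390 − 1)×1000 = -45.610‰
f_A = (δ_mix − δ_B)/(δ_A − δ_B) = (-24.76 − (-45.610))/(4.935 − (-45.610))
f_A = 20.850 / 50.545 = 0.4125

0.413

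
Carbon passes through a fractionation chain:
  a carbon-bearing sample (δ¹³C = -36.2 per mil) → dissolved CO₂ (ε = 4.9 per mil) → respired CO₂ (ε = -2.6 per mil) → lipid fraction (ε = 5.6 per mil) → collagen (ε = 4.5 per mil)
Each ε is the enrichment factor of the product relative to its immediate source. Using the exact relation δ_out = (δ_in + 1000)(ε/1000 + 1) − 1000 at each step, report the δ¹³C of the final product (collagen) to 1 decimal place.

step 1: δ = (-36.20 + 1000)·(4.9/1000 + 1) − 1000 = -31.48 per mil
step 2: δ = (-31.48 + 1000)·(-2.6/1000 + 1) − 1000 = -34.00 per mil
step 3: δ = (-34.00 + 1000)·(5.6/1000 + 1) − 1000 = -28.59 per mil
step 4: δ = (-28.59 + 1000)·(4.5/1000 + 1) − 1000 = -24.21 per mil

-24.2 per mil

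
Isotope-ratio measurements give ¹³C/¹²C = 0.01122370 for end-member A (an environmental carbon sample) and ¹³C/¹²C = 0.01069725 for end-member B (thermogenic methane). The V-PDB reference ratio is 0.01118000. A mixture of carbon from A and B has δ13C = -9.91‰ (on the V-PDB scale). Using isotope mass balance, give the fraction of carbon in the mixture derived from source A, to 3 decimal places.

δ_A = (0.01122370/0.01118000 − 1)×1000 = (1.003909 − 1)×1000 = 3.909‰
δ_B = (0.01069725/0.01118000 − 1)×1000 = (0.956820 − 1)×1000 = -43.180‰
f_A = (δ_mix − δ_B)/(δ_A − δ_B) = (-9.91 − (-43.180))/(3.909 − (-43.180))
f_A = 33.270 / 47.089 = 0.7065

0.707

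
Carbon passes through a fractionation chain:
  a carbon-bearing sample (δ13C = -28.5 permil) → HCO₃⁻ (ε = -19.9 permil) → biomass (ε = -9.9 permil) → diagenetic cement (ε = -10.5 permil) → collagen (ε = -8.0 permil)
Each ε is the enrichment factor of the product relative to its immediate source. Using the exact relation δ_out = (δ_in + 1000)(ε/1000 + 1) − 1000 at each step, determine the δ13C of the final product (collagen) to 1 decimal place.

-74.6 permil

step 1: δ = (-28.50 + 1000)·(-19.9/1000 + 1) − 1000 = -47.83 permil
step 2: δ = (-47.83 + 1000)·(-9.9/1000 + 1) − 1000 = -57.26 permil
step 3: δ = (-57.26 + 1000)·(-10.5/1000 + 1) − 1000 = -67.16 permil
step 4: δ = (-67.16 + 1000)·(-8.0/1000 + 1) − 1000 = -74.62 permil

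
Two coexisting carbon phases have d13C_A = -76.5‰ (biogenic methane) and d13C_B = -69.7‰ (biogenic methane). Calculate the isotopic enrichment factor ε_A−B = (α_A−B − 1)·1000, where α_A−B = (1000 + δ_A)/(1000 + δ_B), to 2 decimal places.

-7.31‰

α_A−B = (1000 + -76.5) / (1000 + -69.7) = 923.5 / 930.3 = 0.992691
ε_A−B = (0.992691 − 1) × 1000 = -7.309‰
(The approximation ε ≈ δ_A − δ_B would give -6.8‰.)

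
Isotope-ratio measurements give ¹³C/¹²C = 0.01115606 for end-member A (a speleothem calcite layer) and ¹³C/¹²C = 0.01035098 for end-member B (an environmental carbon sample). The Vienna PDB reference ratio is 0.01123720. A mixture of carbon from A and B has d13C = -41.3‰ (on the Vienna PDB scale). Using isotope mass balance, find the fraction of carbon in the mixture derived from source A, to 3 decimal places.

δ_A = (0.01115606/0.01123720 − 1)×1000 = (0.992779 − 1)×1000 = -7.221‰
δ_B = (0.01035098/0.01123720 − 1)×1000 = (0.921135 − 1)×1000 = -78.865‰
f_A = (δ_mix − δ_B)/(δ_A − δ_B) = (-41.3 − (-78.865))/(-7.221 − (-78.865))
f_A = 37.565 / 71.644 = 0.5243

0.524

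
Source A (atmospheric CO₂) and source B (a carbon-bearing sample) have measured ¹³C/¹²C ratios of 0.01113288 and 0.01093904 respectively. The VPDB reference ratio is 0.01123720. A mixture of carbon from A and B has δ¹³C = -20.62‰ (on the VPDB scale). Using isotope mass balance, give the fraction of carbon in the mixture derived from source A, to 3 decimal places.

0.343

δ_A = (0.01113288/0.01123720 − 1)×1000 = (0.990717 − 1)×1000 = -9.283‰
δ_B = (0.01093904/0.01123720 − 1)×1000 = (0.973467 − 1)×1000 = -26.533‰
f_A = (δ_mix − δ_B)/(δ_A − δ_B) = (-20.62 − (-26.533))/(-9.283 − (-26.533))
f_A = 5.913 / 17.250 = 0.3428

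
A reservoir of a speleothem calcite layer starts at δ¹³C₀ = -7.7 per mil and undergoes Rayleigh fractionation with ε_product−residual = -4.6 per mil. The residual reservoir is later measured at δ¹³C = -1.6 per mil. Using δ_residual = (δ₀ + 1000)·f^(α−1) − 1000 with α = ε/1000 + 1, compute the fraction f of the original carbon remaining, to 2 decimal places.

α − 1 = ε/1000 = -0.0046
(δ_res + 1000)/(δ₀ + 1000) = (-1.6 + 1000)/(-7.7 + 1000) = 998.4/992.3 = 1.006147
f = 1.006147^(1/-0.0046) = exp(ln(1.006147)/-0.0046) = exp(0.00613/-0.0046)
f = exp(-1.3323) = 0.2639

0.26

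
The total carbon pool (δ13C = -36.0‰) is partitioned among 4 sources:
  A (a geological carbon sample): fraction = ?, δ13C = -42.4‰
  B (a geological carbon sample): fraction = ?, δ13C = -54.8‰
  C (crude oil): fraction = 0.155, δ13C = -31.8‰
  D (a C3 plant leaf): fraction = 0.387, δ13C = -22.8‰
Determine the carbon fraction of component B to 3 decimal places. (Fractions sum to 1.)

0.228

Let f_B and f_A be the unknown fractions; fractions sum to 1 so f_B + f_A = 0.458.
Mass balance: Σ fᵢ·δᵢ = δ_bulk ⇒ f_B·(-54.8) + f_A·(-42.4) = -36.0 − (-13.753) = -22.247
Substitute f_A = 0.458 − f_B:
f_B·(-54.8 − -42.4) = -22.247 − 0.458×(-42.4) = -2.828
f_B = -2.828 / -12.4 = 0.2281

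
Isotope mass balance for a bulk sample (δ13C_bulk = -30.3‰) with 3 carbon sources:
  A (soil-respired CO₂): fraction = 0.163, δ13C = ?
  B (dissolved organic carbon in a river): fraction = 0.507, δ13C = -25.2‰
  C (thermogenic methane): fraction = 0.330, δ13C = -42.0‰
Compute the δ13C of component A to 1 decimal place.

-22.5‰

Isotope mass balance: δ_bulk = Σ fᵢ·δᵢ.
-30.3 = 0.163×δ_A + 0.507×(-25.2) + 0.330×(-42.0)
0.163·δ_A = -30.3 − (-26.636) = -3.664
δ_A = -3.664 / 0.163 = -22.48‰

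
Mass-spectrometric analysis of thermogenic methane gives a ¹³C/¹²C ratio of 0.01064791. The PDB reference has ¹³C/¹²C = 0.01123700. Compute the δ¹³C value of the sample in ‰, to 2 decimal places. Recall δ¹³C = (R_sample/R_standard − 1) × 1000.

-52.42‰

δ¹³C = (R_sample / R_standard − 1) × 1000
R_sample / R_standard = 0.01064791 / 0.01123700 = 0.947576
δ¹³C = (0.947576 − 1) × 1000 = -52.424‰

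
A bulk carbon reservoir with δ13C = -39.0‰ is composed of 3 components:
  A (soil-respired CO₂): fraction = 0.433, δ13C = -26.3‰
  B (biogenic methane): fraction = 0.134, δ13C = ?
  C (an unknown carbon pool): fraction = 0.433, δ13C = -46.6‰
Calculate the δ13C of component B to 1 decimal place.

Isotope mass balance: δ_bulk = Σ fᵢ·δᵢ.
-39.0 = 0.433×(-26.3) + 0.134×δ_B + 0.433×(-46.6)
0.134·δ_B = -39.0 − (-31.566) = -7.434
δ_B = -7.434 / 0.134 = -55.48‰

-55.5‰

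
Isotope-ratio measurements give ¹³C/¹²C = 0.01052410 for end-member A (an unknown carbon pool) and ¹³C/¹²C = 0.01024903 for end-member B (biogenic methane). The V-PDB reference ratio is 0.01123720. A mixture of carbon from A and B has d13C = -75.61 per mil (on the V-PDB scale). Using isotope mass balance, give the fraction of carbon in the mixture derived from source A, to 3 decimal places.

0.504

δ_A = (0.01052410/0.01123720 − 1)×1000 = (0.936541 − 1)×1000 = -63.459 per mil
δ_B = (0.01024903/0.01123720 − 1)×1000 = (0.912063 − 1)×1000 = -87.937 per mil
f_A = (δ_mix − δ_B)/(δ_A − δ_B) = (-75.61 − (-87.937))/(-63.459 − (-87.937))
f_A = 12.327 / 24.479 = 0.5036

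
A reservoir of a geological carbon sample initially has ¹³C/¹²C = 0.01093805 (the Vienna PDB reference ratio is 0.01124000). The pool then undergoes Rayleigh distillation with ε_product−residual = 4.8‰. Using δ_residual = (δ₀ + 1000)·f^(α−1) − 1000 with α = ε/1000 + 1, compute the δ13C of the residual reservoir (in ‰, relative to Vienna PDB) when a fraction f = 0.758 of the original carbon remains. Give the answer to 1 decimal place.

δ₀ = (0.01093805/0.01124000 − 1)×1000 = (0.973136 − 1)×1000 = -26.864‰
α − 1 = ε/1000 = 0.0048
f^(α−1) = 0.758^(0.0048) = 0.998671
δ_res = (-26.864 + 1000) × 0.998671 − 1000 = 971.843 − 1000 = -28.16‰

-28.2‰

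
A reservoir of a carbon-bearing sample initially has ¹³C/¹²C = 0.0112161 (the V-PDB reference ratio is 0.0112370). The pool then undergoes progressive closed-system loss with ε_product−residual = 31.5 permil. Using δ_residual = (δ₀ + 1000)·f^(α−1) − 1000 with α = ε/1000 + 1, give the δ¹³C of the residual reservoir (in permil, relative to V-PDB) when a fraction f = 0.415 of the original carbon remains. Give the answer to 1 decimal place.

-29.1 permil

δ₀ = (0.0112161/0.0112370 − 1)×1000 = (0.998140 − 1)×1000 = -1.860 permil
α − 1 = ε/1000 = 0.0315
f^(α−1) = 0.415^(0.0315) = 0.972677
δ_res = (-1.860 + 1000) × 0.972677 − 1000 = 970.868 − 1000 = -29.13 permil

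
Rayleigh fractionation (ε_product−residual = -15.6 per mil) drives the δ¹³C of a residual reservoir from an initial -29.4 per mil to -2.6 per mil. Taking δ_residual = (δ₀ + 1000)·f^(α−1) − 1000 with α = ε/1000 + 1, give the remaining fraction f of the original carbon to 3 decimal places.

0.174

α − 1 = ε/1000 = -0.0156
(δ_res + 1000)/(δ₀ + 1000) = (-2.6 + 1000)/(-29.4 + 1000) = 997.4/970.6 = 1.027612
f = 1.027612^(1/-0.0156) = exp(ln(1.027612)/-0.0156) = exp(0.02724/-0.0156)
f = exp(-1.7460) = 0.1745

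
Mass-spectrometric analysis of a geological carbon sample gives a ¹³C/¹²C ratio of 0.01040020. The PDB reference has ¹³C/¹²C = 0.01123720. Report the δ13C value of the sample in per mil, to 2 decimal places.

δ13C = (R_sample / R_standard − 1) × 1000
R_sample / R_standard = 0.01040020 / 0.01123720 = 0.925515
δ13C = (0.925515 − 1) × 1000 = -74.485 per mil

-74.48 per mil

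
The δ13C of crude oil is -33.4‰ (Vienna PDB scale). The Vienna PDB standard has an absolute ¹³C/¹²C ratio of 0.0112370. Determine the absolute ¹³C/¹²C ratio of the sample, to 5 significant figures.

R_sample = R_standard × (δ13C/1000 + 1)
R_sample = 0.0112370 × (-33.4/1000 + 1) = 0.0112370 × 0.966600
R_sample = 0.0108617

0.010862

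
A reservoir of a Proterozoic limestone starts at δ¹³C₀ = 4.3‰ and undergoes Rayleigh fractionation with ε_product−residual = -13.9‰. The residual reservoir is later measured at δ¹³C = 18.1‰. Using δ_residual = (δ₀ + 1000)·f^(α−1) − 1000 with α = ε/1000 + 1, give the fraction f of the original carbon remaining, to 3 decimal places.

0.375

α − 1 = ε/1000 = -0.0139
(δ_res + 1000)/(δ₀ + 1000) = (18.1 + 1000)/(4.3 + 1000) = 1018.1/1004.3 = 1.013741
f = 1.013741^(1/-0.0139) = exp(ln(1.013741)/-0.0139) = exp(0.01365/-0.0139)
f = exp(-0.9818) = 0.3746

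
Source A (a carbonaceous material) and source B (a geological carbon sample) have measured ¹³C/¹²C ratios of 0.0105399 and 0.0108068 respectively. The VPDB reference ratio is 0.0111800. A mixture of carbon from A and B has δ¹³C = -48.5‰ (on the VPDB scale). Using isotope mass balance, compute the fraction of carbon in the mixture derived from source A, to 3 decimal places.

0.633

δ_A = (0.0105399/0.0111800 − 1)×1000 = (0.942746 − 1)×1000 = -57.254‰
δ_B = (0.0108068/0.0111800 − 1)×1000 = (0.966619 − 1)×1000 = -33.381‰
f_A = (δ_mix − δ_B)/(δ_A − δ_B) = (-48.5 − (-33.381))/(-57.254 − (-33.381))
f_A = -15.119 / -23.873 = 0.6333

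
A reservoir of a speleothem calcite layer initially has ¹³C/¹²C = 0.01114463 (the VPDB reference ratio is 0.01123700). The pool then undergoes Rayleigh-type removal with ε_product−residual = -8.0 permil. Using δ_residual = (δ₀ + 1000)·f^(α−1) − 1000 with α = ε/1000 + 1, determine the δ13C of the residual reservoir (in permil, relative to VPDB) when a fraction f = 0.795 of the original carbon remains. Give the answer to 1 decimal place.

-6.4 permil

δ₀ = (0.01114463/0.01123700 − 1)×1000 = (0.991780 − 1)×1000 = -8.220 permil
α − 1 = ε/1000 = -0.0080
f^(α−1) = 0.795^(-0.0080) = 1.001837
δ_res = (-8.220 + 1000) × 1.001837 − 1000 = 993.602 − 1000 = -6.40 permil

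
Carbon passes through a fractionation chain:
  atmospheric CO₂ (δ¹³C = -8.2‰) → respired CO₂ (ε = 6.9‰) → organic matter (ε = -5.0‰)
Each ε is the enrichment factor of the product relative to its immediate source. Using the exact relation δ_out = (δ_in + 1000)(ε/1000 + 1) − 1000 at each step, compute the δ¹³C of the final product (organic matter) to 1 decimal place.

-6.3‰

step 1: δ = (-8.20 + 1000)·(6.9/1000 + 1) − 1000 = -1.36‰
step 2: δ = (-1.36 + 1000)·(-5.0/1000 + 1) − 1000 = -6.35‰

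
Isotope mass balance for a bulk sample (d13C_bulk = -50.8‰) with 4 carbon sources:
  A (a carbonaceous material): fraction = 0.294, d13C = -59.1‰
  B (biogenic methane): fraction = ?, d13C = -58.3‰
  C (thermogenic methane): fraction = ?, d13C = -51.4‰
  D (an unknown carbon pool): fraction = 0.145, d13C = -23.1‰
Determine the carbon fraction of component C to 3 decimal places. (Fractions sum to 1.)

0.381

Let f_C and f_B be the unknown fractions; fractions sum to 1 so f_C + f_B = 0.561.
Mass balance: Σ fᵢ·δᵢ = δ_bulk ⇒ f_C·(-51.4) + f_B·(-58.3) = -50.8 − (-20.725) = -30.075
Substitute f_B = 0.561 − f_C:
f_C·(-51.4 − -58.3) = -30.075 − 0.561×(-58.3) = 2.631
f_C = 2.631 / 6.9 = 0.3813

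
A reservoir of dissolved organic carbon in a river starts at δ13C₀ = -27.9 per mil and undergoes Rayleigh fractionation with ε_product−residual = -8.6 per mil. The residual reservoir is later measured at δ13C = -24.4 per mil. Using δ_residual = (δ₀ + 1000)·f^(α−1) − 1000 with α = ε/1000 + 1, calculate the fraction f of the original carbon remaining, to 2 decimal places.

0.66

α − 1 = ε/1000 = -0.0086
(δ_res + 1000)/(δ₀ + 1000) = (-24.4 + 1000)/(-27.9 + 1000) = 975.6/972.1 = 1.003600
f = 1.003600^(1/-0.0086) = exp(ln(1.003600)/-0.0086) = exp(0.00359/-0.0086)
f = exp(-0.4179) = 0.6584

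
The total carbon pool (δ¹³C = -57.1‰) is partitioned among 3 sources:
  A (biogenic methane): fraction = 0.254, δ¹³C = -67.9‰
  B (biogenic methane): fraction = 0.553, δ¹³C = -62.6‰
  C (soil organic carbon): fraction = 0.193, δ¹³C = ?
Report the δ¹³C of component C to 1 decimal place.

-27.1‰

Isotope mass balance: δ_bulk = Σ fᵢ·δᵢ.
-57.1 = 0.254×(-67.9) + 0.553×(-62.6) + 0.193×δ_C
0.193·δ_C = -57.1 − (-51.864) = -5.236
δ_C = -5.236 / 0.193 = -27.13‰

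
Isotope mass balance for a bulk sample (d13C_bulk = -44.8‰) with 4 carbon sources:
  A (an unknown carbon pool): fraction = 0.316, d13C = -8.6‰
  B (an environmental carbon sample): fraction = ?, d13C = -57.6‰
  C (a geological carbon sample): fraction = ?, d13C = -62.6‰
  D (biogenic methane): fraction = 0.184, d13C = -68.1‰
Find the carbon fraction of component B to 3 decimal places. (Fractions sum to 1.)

Let f_B and f_C be the unknown fractions; fractions sum to 1 so f_B + f_C = 0.500.
Mass balance: Σ fᵢ·δᵢ = δ_bulk ⇒ f_B·(-57.6) + f_C·(-62.6) = -44.8 − (-15.248) = -29.552
Substitute f_C = 0.500 − f_B:
f_B·(-57.6 − -62.6) = -29.552 − 0.500×(-62.6) = 1.748
f_B = 1.748 / 5.0 = 0.3496

0.350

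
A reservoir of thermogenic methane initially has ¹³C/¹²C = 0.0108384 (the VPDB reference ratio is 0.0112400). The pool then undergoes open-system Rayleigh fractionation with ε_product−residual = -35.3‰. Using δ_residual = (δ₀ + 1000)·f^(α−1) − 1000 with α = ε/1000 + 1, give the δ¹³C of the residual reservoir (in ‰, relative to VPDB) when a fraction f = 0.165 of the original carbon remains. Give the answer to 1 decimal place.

27.6‰

δ₀ = (0.0108384/0.0112400 − 1)×1000 = (0.964270 − 1)×1000 = -35.730‰
α − 1 = ε/1000 = -0.0353
f^(α−1) = 0.165^(-0.0353) = 1.065670
δ_res = (-35.730 + 1000) × 1.065670 − 1000 = 1027.594 − 1000 = 27.59‰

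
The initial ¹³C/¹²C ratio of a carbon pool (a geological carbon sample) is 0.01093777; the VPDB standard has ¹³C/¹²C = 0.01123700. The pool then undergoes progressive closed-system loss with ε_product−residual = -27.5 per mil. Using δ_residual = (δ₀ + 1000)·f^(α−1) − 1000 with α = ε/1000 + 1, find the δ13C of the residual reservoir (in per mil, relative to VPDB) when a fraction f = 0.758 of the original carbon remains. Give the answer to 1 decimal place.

-19.2 per mil

δ₀ = (0.01093777/0.01123700 − 1)×1000 = (0.973371 − 1)×1000 = -26.629 per mil
α − 1 = ε/1000 = -0.0275
f^(α−1) = 0.758^(-0.0275) = 1.007649
δ_res = (-26.629 + 1000) × 1.007649 − 1000 = 980.816 − 1000 = -19.18 per mil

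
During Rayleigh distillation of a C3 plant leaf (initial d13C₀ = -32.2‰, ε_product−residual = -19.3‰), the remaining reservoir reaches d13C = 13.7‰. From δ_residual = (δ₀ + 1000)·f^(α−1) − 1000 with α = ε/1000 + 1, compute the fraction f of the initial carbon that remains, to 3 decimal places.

0.091

α − 1 = ε/1000 = -0.0193
(δ_res + 1000)/(δ₀ + 1000) = (13.7 + 1000)/(-32.2 + 1000) = 1013.7/967.8 = 1.047427
f = 1.047427^(1/-0.0193) = exp(ln(1.047427)/-0.0193) = exp(0.04634/-0.0193)
f = exp(-2.4009) = 0.0906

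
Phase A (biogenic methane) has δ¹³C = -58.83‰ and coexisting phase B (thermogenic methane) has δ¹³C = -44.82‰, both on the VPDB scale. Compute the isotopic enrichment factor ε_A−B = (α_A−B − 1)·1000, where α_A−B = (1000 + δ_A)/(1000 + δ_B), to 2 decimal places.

-14.67‰

α_A−B = (1000 + -58.83) / (1000 + -44.82) = 941.17 / 955.18 = 0.985333
ε_A−B = (0.985333 − 1) × 1000 = -14.667‰
(The approximation ε ≈ δ_A − δ_B would give -14.01‰.)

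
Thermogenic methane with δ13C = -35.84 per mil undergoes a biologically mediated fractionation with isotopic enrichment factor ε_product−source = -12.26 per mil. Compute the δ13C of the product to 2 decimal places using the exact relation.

-47.66 per mil

To first order, δ_product ≈ δ_source + ε = -48.10 per mil.
Exactly, δ_product = (δ_source + 1000)·(ε/1000 + 1) − 1000.
δ_product = (-35.84 + 1000) × (-12.26/1000 + 1) − 1000
δ_product = -47.661 per mil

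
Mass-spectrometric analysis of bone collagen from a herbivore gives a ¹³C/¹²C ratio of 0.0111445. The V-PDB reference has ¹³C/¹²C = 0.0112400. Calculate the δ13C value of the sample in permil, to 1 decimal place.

-8.5 permil

δ13C = (R_sample / R_standard − 1) × 1000
R_sample / R_standard = 0.0111445 / 0.0112400 = 0.991504
δ13C = (0.991504 − 1) × 1000 = -8.50 permil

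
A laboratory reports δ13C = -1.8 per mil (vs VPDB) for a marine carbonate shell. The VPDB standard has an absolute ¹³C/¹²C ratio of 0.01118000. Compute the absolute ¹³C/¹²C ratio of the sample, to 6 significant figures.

0.0111599

R_sample = R_standard × (δ13C/1000 + 1)
R_sample = 0.01118000 × (-1.8/1000 + 1) = 0.01118000 × 0.998200
R_sample = 0.0111599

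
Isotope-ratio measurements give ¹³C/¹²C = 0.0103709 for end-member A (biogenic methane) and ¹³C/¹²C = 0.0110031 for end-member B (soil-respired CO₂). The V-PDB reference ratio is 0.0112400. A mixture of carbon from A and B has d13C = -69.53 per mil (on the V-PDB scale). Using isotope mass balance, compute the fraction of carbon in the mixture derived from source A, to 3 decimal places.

δ_A = (0.0103709/0.0112400 − 1)×1000 = (0.922678 − 1)×1000 = -77.322 per mil
δ_B = (0.0110031/0.0112400 − 1)×1000 = (0.978923 − 1)×1000 = -21.077 per mil
f_A = (δ_mix − δ_B)/(δ_A − δ_B) = (-69.53 − (-21.077))/(-77.322 − (-21.077))
f_A = -48.453 / -56.246 = 0.8615

0.861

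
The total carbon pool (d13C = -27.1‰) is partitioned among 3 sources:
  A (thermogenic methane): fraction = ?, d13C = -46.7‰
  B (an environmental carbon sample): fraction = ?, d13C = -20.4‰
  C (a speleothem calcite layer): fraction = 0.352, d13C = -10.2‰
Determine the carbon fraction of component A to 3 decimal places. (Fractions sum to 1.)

0.391

Let f_A and f_B be the unknown fractions; fractions sum to 1 so f_A + f_B = 0.648.
Mass balance: Σ fᵢ·δᵢ = δ_bulk ⇒ f_A·(-46.7) + f_B·(-20.4) = -27.1 − (-3.590) = -23.510
Substitute f_B = 0.648 − f_A:
f_A·(-46.7 − -20.4) = -23.510 − 0.648×(-20.4) = -10.290
f_A = -10.290 / -26.3 = 0.3913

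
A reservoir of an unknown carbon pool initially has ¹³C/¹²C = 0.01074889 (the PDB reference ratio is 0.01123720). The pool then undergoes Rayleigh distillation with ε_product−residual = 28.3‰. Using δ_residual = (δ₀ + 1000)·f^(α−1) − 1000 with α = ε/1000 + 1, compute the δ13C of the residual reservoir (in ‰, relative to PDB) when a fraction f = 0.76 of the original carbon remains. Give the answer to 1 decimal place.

-50.9‰

δ₀ = (0.01074889/0.01123720 − 1)×1000 = (0.956545 − 1)×1000 = -43.455‰
α − 1 = ε/1000 = 0.0283
f^(α−1) = 0.76^(0.0283) = 0.992264
δ_res = (-43.455 + 1000) × 0.992264 − 1000 = 949.145 − 1000 = -50.86‰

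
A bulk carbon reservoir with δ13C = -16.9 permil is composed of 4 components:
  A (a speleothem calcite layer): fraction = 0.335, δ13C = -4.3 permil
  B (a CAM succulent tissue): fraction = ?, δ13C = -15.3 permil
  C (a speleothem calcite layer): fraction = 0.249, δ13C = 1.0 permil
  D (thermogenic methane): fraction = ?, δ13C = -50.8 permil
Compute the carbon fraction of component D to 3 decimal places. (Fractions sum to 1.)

0.263

Let f_D and f_B be the unknown fractions; fractions sum to 1 so f_D + f_B = 0.416.
Mass balance: Σ fᵢ·δᵢ = δ_bulk ⇒ f_D·(-50.8) + f_B·(-15.3) = -16.9 − (-1.192) = -15.708
Substitute f_B = 0.416 − f_D:
f_D·(-50.8 − -15.3) = -15.708 − 0.416×(-15.3) = -9.344
f_D = -9.344 / -35.5 = 0.2632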